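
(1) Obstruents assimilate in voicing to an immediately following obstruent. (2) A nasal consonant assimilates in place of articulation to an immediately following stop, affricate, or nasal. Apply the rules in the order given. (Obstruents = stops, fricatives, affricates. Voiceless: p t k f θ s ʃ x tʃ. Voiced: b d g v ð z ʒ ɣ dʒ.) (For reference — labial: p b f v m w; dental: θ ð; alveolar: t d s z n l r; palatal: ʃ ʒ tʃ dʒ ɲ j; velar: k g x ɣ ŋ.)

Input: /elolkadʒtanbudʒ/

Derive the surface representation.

[elolkatʃtambudʒ]

Rule 1: /dʒ/ before /t/ (voiceless) → [tʃ]
After rule 1: elolkatʃtanbudʒ
Rule 2: /n/ before /b/ (labial) → [m]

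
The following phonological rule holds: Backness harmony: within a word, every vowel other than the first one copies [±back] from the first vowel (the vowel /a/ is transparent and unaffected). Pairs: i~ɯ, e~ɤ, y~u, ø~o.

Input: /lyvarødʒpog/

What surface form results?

/o/ harmonizes with /y/ ([-back]) → [ø]

[lyvarødʒpøg]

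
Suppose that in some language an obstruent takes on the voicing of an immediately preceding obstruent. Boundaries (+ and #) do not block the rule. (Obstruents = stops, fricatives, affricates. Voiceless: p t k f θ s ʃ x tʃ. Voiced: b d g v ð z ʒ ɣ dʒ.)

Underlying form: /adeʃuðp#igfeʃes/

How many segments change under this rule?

2

/p/ after /ð/ (voiced) → [b]
/f/ after /g/ (voiced) → [v]
2 segments change.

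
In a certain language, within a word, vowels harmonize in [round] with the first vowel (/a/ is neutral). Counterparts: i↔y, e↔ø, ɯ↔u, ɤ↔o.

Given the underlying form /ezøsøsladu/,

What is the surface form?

/ø/ harmonizes with /e/ ([-round]) → [e]
/ø/ harmonizes with /e/ ([-round]) → [e]
/u/ harmonizes with /e/ ([-round]) → [ɯ]

[ezesesladɯ]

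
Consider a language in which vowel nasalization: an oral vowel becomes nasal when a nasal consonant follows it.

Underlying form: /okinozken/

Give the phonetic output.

[okĩnozkẽn]

/i/ before nasal /n/ → [ĩ]
/e/ before nasal /n/ → [ẽ]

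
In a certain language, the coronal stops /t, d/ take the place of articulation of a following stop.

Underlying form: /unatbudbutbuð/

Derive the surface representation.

/t/ before /b/ (labial) → [p]
/d/ before /b/ (labial) → [b]
/t/ before /b/ (labial) → [p]

[unapbubbupbuð]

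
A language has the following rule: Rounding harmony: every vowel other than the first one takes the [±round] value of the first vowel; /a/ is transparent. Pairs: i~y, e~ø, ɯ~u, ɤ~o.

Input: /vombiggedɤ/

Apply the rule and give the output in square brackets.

[vombyggødo]

/i/ harmonizes with /o/ ([+round]) → [y]
/e/ harmonizes with /o/ ([+round]) → [ø]
/ɤ/ harmonizes with /o/ ([+round]) → [o]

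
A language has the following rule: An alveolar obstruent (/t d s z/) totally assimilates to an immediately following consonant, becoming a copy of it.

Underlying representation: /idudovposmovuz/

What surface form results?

/s/ before /m/ → [m] (total assimilation)

[idudovpommovuz]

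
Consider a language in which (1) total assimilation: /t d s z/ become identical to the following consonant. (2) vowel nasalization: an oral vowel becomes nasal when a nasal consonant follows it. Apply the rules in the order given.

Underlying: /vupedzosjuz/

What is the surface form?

[vupezzojjuz]

Rule 1: /d/ before /z/ → [z] (total assimilation)
Rule 1: /s/ before /j/ → [j] (total assimilation)
After rule 1: vupezzojjuz
Rule 2: no segment meets the rule's conditions; no change.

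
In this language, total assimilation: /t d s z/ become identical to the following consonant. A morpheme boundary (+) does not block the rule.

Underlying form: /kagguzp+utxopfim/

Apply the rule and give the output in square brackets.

/z/ before /p/ → [p] (total assimilation)
/t/ before /x/ → [x] (total assimilation)

[kaggupp+uxxopfim]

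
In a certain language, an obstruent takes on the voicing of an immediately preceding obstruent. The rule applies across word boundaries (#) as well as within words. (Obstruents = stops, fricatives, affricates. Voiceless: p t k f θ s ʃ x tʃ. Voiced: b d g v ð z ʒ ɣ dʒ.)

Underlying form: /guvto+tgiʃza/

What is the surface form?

/t/ after /v/ (voiced) → [d]
/g/ after /t/ (voiceless) → [k]
/z/ after /ʃ/ (voiceless) → [s]

[guvdo+tkiʃsa]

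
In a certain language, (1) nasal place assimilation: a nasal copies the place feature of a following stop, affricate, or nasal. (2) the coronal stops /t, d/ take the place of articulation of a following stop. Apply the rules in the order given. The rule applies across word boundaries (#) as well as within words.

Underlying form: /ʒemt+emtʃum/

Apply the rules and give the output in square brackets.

[ʒent+eɲtʃum]

Rule 1: /m/ before /t/ (alveolar) → [n]
Rule 1: /m/ before /tʃ/ (palatal) → [ɲ]
After rule 1: ʒent+eɲtʃum
Rule 2: no segment meets the rule's conditions; no change.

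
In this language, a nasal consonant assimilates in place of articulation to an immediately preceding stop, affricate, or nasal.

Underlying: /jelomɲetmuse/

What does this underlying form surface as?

/ɲ/ after /m/ (labial) → [m]
/m/ after /t/ (alveolar) → [n]

[jelommetnuse]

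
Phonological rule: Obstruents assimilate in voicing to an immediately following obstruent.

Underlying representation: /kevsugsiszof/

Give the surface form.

/v/ before /s/ (voiceless) → [f]
/g/ before /s/ (voiceless) → [k]
/s/ before /z/ (voiced) → [z]

[kefsuksizzof]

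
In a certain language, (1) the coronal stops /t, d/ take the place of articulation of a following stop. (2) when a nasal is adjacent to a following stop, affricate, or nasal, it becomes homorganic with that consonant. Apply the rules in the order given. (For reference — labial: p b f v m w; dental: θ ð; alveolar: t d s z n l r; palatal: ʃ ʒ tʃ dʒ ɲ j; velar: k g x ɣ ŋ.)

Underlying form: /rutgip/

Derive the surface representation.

[rukgip]

Rule 1: /t/ before /g/ (velar) → [k]
After rule 1: rukgip
Rule 2: no segment meets the rule's conditions; no change.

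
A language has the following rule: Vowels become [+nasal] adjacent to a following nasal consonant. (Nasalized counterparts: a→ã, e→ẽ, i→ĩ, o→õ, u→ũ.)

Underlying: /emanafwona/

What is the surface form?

/e/ before nasal /m/ → [ẽ]
/a/ before nasal /n/ → [ã]
/o/ before nasal /n/ → [õ]

[ẽmãnafwõna]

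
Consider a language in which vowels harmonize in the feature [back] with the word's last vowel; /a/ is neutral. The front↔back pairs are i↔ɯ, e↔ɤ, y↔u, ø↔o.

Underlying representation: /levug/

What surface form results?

/e/ harmonizes with /u/ ([+back]) → [ɤ]

[lɤvug]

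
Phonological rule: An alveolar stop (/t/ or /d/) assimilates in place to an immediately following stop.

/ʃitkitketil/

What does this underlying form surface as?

/t/ before /k/ (velar) → [k]
/t/ before /k/ (velar) → [k]

[ʃikkikketil]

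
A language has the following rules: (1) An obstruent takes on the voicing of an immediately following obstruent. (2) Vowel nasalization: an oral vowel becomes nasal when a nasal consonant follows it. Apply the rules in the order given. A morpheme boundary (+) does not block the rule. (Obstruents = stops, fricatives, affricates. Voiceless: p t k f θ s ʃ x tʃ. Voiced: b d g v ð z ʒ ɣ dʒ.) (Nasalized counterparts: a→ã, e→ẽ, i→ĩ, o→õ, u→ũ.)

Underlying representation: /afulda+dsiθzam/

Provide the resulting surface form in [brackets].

Rule 1: /d/ before /s/ (voiceless) → [t]
Rule 1: /θ/ before /z/ (voiced) → [ð]
After rule 1: afulda+tsiðzam
Rule 2: /a/ before nasal /m/ → [ã]

[afulda+tsiðzãm]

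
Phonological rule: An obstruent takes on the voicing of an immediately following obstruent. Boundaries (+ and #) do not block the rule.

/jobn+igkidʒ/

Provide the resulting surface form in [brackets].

/g/ before /k/ (voiceless) → [k]

[jobn+ikkidʒ]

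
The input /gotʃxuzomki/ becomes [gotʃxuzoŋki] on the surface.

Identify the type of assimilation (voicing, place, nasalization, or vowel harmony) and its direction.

/m/→[ŋ].
Each target copies a feature from the following segment, so the direction is regressive.

place assimilation, regressive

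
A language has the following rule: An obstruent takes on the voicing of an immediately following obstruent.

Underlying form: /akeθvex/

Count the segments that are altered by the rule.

1

/θ/ before /v/ (voiced) → [ð]
1 segment changes.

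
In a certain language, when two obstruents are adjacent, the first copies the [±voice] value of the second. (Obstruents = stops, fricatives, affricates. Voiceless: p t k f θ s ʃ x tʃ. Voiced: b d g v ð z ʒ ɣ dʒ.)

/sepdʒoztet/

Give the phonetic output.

/p/ before /dʒ/ (voiced) → [b]
/z/ before /t/ (voiceless) → [s]

[sebdʒostet]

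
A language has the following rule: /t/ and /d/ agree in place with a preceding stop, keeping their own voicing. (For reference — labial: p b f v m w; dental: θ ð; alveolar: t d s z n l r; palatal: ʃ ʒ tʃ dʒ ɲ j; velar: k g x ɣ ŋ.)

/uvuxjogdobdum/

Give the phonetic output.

[uvuxjoggobbum]

/d/ after /g/ (velar) → [g]
/d/ after /b/ (labial) → [b]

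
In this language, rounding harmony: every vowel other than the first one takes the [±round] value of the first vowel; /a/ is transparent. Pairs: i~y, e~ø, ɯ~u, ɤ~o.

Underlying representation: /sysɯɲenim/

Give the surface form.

[sysuɲønym]

/ɯ/ harmonizes with /y/ ([+round]) → [u]
/e/ harmonizes with /y/ ([+round]) → [ø]
/i/ harmonizes with /y/ ([+round]) → [y]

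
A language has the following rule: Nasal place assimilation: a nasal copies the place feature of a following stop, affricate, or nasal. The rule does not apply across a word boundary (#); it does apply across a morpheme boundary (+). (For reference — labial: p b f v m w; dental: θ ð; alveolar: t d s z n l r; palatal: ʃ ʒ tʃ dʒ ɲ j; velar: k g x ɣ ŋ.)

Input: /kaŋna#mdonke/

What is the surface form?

/ŋ/ before /n/ (alveolar) → [n]
/m/ before /d/ (alveolar) → [n]
/n/ before /k/ (velar) → [ŋ]

[kanna#ndoŋke]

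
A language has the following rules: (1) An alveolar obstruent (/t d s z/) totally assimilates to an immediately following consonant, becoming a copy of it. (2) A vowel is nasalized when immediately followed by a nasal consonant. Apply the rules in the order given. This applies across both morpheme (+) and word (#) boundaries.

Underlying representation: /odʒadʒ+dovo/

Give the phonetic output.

Rule 1: no segment meets the rule's conditions; no change.
After rule 1: odʒadʒ+dovo
Rule 2: no segment meets the rule's conditions; no change.

[odʒadʒ+dovo]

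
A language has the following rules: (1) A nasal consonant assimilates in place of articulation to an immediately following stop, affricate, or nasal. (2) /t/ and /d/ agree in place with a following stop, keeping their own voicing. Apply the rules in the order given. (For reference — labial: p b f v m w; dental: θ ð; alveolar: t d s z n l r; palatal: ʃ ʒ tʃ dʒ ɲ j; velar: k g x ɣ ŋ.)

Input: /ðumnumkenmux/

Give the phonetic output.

Rule 1: /m/ before /n/ (alveolar) → [n]
Rule 1: /m/ before /k/ (velar) → [ŋ]
Rule 1: /n/ before /m/ (labial) → [m]
After rule 1: ðunnuŋkemmux
Rule 2: no segment meets the rule's conditions; no change.

[ðunnuŋkemmux]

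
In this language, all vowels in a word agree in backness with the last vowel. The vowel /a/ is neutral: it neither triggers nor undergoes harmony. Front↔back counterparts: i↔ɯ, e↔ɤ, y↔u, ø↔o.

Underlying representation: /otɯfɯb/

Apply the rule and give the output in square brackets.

[otɯfɯb]

no segment meets the rule's conditions; no change.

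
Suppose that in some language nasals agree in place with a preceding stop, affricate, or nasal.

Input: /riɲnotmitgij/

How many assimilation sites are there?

2

/n/ after /ɲ/ (palatal) → [ɲ]
/m/ after /t/ (alveolar) → [n]
2 segments change.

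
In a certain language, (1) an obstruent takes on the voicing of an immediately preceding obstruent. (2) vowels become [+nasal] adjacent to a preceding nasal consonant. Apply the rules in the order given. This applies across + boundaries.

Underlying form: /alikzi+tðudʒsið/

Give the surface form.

[aliksi+tθudʒzið]

Rule 1: /z/ after /k/ (voiceless) → [s]
Rule 1: /ð/ after /t/ (voiceless) → [θ]
Rule 1: /s/ after /dʒ/ (voiced) → [z]
After rule 1: aliksi+tθudʒzið
Rule 2: no segment meets the rule's conditions; no change.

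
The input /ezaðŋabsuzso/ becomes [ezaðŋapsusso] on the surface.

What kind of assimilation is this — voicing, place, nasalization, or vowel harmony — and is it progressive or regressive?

voicing assimilation, regressive

/b/→[p] /z/→[s].
Each target copies a feature from the following segment, so the direction is regressive.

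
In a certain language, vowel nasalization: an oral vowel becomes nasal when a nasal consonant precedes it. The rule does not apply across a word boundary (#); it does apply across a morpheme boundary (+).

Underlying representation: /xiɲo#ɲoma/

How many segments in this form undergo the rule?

3

/o/ after nasal /ɲ/ → [õ]
/o/ after nasal /ɲ/ → [õ]
/a/ after nasal /m/ → [ã]
3 segments change.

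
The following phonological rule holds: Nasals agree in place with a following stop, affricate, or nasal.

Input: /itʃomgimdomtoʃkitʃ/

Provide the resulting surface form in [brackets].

/m/ before /g/ (velar) → [ŋ]
/m/ before /d/ (alveolar) → [n]
/m/ before /t/ (alveolar) → [n]

[itʃoŋgindontoʃkitʃ]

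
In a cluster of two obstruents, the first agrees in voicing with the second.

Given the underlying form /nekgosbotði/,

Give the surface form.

[neggozbodði]

/k/ before /g/ (voiced) → [g]
/s/ before /b/ (voiced) → [z]
/t/ before /ð/ (voiced) → [d]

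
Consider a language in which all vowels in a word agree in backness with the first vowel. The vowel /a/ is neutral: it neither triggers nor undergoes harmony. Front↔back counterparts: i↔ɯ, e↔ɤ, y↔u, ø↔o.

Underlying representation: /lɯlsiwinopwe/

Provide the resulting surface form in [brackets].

[lɯlsɯwɯnopwɤ]

/i/ harmonizes with /ɯ/ ([+back]) → [ɯ]
/i/ harmonizes with /ɯ/ ([+back]) → [ɯ]
/e/ harmonizes with /ɯ/ ([+back]) → [ɤ]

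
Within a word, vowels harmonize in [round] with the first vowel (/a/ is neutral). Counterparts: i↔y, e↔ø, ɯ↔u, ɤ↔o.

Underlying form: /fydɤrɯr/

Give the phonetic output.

[fydorur]

/ɤ/ harmonizes with /y/ ([+round]) → [o]
/ɯ/ harmonizes with /y/ ([+round]) → [u]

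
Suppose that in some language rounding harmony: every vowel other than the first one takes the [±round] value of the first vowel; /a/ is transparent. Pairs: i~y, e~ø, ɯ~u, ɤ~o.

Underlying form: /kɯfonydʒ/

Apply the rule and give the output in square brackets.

[kɯfɤnidʒ]

/o/ harmonizes with /ɯ/ ([-round]) → [ɤ]
/y/ harmonizes with /ɯ/ ([-round]) → [i]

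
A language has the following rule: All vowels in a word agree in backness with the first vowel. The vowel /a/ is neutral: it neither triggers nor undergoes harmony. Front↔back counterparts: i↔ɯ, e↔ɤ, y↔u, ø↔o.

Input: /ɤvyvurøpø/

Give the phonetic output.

/y/ harmonizes with /ɤ/ ([+back]) → [u]
/ø/ harmonizes with /ɤ/ ([+back]) → [o]
/ø/ harmonizes with /ɤ/ ([+back]) → [o]

[ɤvuvuropo]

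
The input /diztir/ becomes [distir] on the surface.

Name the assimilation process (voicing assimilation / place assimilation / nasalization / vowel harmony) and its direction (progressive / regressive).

/z/→[s].
Each target copies a feature from the following segment, so the direction is regressive.

voicing assimilation, regressive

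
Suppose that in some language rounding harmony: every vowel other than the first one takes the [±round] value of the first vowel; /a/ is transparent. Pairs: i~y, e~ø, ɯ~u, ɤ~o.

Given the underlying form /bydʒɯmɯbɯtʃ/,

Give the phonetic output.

[bydʒumubutʃ]

/ɯ/ harmonizes with /y/ ([+round]) → [u]
/ɯ/ harmonizes with /y/ ([+round]) → [u]
/ɯ/ harmonizes with /y/ ([+round]) → [u]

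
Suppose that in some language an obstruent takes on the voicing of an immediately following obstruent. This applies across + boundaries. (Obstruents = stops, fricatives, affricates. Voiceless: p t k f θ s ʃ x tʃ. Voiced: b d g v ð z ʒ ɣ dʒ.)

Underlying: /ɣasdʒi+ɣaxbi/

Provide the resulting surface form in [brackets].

[ɣazdʒi+ɣaɣbi]

/s/ before /dʒ/ (voiced) → [z]
/x/ before /b/ (voiced) → [ɣ]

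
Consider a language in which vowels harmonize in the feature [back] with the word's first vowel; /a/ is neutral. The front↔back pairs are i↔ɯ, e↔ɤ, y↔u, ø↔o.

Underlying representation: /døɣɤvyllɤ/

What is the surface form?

[døɣevylle]

/ɤ/ harmonizes with /ø/ ([-back]) → [e]
/ɤ/ harmonizes with /ø/ ([-back]) → [e]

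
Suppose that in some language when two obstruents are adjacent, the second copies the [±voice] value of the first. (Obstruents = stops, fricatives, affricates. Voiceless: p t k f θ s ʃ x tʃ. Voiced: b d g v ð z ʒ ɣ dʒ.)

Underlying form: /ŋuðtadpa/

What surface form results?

[ŋuðdadba]

/t/ after /ð/ (voiced) → [d]
/p/ after /d/ (voiced) → [b]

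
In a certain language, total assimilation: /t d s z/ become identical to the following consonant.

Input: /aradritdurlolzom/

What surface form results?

[ararriddurlolzom]

/d/ before /r/ → [r] (total assimilation)
/t/ before /d/ → [d] (total assimilation)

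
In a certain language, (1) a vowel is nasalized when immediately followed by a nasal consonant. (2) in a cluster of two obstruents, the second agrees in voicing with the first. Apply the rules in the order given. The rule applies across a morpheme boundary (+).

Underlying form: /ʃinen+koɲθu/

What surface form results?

[ʃĩnẽn+kõɲθu]

Rule 1: /i/ before nasal /n/ → [ĩ]
Rule 1: /e/ before nasal /n/ → [ẽ]
Rule 1: /o/ before nasal /ɲ/ → [õ]
After rule 1: ʃĩnẽn+kõɲθu
Rule 2: no segment meets the rule's conditions; no change.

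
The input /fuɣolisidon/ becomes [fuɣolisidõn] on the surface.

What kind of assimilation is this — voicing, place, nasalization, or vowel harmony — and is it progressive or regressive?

/o/→[õ].
Each target copies a feature from the following segment, so the direction is regressive.

nasalization, regressive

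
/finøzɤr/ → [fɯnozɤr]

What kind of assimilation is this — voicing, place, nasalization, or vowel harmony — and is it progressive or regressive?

vowel harmony, regressive

/i/→[ɯ] /ø/→[o].
Vowels agree with the last vowel, so the harmony is regressive.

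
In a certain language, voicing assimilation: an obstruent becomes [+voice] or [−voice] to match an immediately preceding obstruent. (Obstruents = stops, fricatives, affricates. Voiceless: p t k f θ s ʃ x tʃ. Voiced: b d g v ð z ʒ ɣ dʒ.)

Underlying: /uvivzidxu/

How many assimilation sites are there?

1

/x/ after /d/ (voiced) → [ɣ]
1 segment changes.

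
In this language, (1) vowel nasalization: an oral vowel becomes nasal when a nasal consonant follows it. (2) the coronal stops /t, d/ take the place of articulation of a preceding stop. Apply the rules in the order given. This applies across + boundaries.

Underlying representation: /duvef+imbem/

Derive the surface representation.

[duvef+ĩmbẽm]

Rule 1: /i/ before nasal /m/ → [ĩ]
Rule 1: /e/ before nasal /m/ → [ẽ]
After rule 1: duvef+ĩmbẽm
Rule 2: no segment meets the rule's conditions; no change.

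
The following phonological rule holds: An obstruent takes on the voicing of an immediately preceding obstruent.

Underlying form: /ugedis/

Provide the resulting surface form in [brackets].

[ugedis]

no segment meets the rule's conditions; no change.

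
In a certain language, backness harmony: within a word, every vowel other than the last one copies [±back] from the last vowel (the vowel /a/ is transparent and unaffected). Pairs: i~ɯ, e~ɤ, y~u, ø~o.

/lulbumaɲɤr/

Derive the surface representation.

no segment meets the rule's conditions; no change.

[lulbumaɲɤr]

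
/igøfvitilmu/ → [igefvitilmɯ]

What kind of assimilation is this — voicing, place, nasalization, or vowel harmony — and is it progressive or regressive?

/ø/→[e] /u/→[ɯ].
Vowels agree with the first vowel, so the harmony is progressive.

vowel harmony, progressive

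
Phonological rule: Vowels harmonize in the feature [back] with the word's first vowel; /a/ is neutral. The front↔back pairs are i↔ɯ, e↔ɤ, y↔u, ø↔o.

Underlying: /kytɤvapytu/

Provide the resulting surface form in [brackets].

/ɤ/ harmonizes with /y/ ([-back]) → [e]
/u/ harmonizes with /y/ ([-back]) → [y]

[kytevapyty]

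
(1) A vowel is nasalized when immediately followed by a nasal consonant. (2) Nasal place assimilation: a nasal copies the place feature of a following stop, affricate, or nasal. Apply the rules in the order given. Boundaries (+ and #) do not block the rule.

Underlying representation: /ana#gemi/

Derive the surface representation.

Rule 1: /a/ before nasal /n/ → [ã]
Rule 1: /e/ before nasal /m/ → [ẽ]
After rule 1: ãna#gẽmi
Rule 2: no segment meets the rule's conditions; no change.

[ãna#gẽmi]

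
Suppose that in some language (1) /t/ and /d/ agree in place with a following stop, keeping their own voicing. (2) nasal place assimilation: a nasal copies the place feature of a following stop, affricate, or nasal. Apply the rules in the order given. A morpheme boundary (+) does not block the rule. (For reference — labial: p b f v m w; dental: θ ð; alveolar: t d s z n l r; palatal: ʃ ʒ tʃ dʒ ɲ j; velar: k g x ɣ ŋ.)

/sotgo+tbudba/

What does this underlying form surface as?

[sokgo+pbubba]

Rule 1: /t/ before /g/ (velar) → [k]
Rule 1: /t/ before /b/ (labial) → [p]
Rule 1: /d/ before /b/ (labial) → [b]
After rule 1: sokgo+pbubba
Rule 2: no segment meets the rule's conditions; no change.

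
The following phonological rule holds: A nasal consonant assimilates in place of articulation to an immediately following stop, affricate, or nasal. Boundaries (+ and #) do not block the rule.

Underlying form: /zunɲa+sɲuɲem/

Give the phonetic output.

[zuɲɲa+sɲuɲem]

/n/ before /ɲ/ (palatal) → [ɲ]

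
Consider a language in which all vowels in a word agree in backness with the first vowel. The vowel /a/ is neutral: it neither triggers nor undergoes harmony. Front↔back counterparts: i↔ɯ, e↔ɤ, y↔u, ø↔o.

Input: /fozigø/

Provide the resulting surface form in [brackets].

[fozɯgo]

/i/ harmonizes with /o/ ([+back]) → [ɯ]
/ø/ harmonizes with /o/ ([+back]) → [o]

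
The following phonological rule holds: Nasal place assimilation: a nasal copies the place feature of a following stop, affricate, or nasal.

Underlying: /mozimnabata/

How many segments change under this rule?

/m/ before /n/ (alveolar) → [n]
1 segment changes.

1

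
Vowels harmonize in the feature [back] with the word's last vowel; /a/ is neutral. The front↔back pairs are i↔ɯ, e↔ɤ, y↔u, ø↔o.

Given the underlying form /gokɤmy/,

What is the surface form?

/o/ harmonizes with /y/ ([-back]) → [ø]
/ɤ/ harmonizes with /y/ ([-back]) → [e]

[gøkemy]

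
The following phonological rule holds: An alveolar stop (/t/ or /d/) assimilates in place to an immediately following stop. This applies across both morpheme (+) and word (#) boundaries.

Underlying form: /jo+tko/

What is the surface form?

[jo+kko]

/t/ before /k/ (velar) → [k]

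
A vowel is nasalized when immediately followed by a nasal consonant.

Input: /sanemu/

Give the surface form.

/a/ before nasal /n/ → [ã]
/e/ before nasal /m/ → [ẽ]

[sãnẽmu]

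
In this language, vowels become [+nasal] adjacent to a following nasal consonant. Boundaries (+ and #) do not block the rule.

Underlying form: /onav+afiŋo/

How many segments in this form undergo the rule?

2

/o/ before nasal /n/ → [õ]
/i/ before nasal /ŋ/ → [ĩ]
2 segments change.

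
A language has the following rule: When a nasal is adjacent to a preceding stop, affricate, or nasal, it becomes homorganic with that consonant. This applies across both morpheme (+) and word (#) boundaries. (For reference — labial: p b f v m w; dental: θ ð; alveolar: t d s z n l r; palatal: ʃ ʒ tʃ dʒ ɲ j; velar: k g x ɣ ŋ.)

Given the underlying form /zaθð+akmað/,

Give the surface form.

/m/ after /k/ (velar) → [ŋ]

[zaθð+akŋað]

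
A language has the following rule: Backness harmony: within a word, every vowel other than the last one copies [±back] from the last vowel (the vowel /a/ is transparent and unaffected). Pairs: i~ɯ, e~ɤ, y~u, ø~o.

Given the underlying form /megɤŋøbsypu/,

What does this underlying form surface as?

/e/ harmonizes with /u/ ([+back]) → [ɤ]
/ø/ harmonizes with /u/ ([+back]) → [o]
/y/ harmonizes with /u/ ([+back]) → [u]

[mɤgɤŋobsupu]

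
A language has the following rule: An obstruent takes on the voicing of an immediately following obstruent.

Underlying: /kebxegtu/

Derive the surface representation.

[kepxektu]

/b/ before /x/ (voiceless) → [p]
/g/ before /t/ (voiceless) → [k]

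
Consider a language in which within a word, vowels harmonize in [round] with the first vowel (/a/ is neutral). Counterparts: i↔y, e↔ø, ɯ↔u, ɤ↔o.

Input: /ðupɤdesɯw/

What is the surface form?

[ðupodøsuw]

/ɤ/ harmonizes with /u/ ([+round]) → [o]
/e/ harmonizes with /u/ ([+round]) → [ø]
/ɯ/ harmonizes with /u/ ([+round]) → [u]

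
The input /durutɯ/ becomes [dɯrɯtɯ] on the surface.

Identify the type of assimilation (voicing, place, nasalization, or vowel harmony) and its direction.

vowel harmony, regressive

/u/→[ɯ] /u/→[ɯ].
Vowels agree with the last vowel, so the harmony is regressive.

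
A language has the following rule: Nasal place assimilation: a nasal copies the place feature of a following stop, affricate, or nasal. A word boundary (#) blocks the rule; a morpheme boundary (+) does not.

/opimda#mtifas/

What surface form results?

/m/ before /d/ (alveolar) → [n]
/m/ before /t/ (alveolar) → [n]

[opinda#ntifas]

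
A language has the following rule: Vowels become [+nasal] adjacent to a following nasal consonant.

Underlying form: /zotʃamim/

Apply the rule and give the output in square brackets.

/a/ before nasal /m/ → [ã]
/i/ before nasal /m/ → [ĩ]

[zotʃãmĩm]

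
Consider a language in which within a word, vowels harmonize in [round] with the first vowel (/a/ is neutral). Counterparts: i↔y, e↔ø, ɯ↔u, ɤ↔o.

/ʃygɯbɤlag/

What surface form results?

/ɯ/ harmonizes with /y/ ([+round]) → [u]
/ɤ/ harmonizes with /y/ ([+round]) → [o]

[ʃygubolag]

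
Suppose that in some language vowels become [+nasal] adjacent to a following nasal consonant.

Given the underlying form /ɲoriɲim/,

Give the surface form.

[ɲorĩɲĩm]

/i/ before nasal /ɲ/ → [ĩ]
/i/ before nasal /m/ → [ĩ]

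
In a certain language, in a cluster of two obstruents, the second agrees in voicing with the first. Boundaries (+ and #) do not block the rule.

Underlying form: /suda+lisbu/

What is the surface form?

[suda+lispu]

/b/ after /s/ (voiceless) → [p]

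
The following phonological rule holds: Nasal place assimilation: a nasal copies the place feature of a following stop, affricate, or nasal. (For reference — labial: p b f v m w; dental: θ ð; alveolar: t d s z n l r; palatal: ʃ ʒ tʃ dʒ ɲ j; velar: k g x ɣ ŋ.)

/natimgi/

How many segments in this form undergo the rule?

/m/ before /g/ (velar) → [ŋ]
1 segment changes.

1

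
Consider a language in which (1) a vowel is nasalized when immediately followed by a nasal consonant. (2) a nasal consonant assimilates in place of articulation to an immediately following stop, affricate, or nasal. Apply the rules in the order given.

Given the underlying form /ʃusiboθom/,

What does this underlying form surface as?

[ʃusiboθõm]

Rule 1: /o/ before nasal /m/ → [õ]
After rule 1: ʃusiboθõm
Rule 2: no segment meets the rule's conditions; no change.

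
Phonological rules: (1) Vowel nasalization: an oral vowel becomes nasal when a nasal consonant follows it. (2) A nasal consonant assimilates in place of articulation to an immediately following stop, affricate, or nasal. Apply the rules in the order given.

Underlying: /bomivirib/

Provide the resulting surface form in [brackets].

Rule 1: /o/ before nasal /m/ → [õ]
After rule 1: bõmivirib
Rule 2: no segment meets the rule's conditions; no change.

[bõmivirib]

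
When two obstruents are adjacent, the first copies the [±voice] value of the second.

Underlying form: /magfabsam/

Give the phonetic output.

[makfapsam]

/g/ before /f/ (voiceless) → [k]
/b/ before /s/ (voiceless) → [p]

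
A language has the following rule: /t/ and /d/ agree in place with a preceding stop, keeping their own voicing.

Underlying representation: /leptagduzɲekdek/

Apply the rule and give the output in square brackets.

/t/ after /p/ (labial) → [p]
/d/ after /g/ (velar) → [g]
/d/ after /k/ (velar) → [g]

[leppagguzɲekgek]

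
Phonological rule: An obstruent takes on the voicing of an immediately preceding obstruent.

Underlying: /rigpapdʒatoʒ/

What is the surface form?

/p/ after /g/ (voiced) → [b]
/dʒ/ after /p/ (voiceless) → [tʃ]

[rigbaptʃatoʒ]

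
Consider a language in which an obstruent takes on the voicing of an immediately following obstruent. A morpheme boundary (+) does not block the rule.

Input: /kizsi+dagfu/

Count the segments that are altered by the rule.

2

/z/ before /s/ (voiceless) → [s]
/g/ before /f/ (voiceless) → [k]
2 segments change.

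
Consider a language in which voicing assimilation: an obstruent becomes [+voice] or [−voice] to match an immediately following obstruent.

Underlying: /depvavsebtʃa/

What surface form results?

/p/ before /v/ (voiced) → [b]
/v/ before /s/ (voiceless) → [f]
/b/ before /tʃ/ (voiceless) → [p]

[debvafseptʃa]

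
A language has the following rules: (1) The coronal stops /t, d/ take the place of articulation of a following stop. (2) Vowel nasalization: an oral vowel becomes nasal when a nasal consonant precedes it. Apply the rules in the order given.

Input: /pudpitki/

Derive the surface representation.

[pubpikki]

Rule 1: /d/ before /p/ (labial) → [b]
Rule 1: /t/ before /k/ (velar) → [k]
After rule 1: pubpikki
Rule 2: no segment meets the rule's conditions; no change.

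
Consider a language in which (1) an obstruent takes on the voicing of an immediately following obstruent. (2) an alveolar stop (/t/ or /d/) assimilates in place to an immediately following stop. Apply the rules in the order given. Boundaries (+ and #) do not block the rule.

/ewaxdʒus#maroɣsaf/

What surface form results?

Rule 1: /x/ before /dʒ/ (voiced) → [ɣ]
Rule 1: /ɣ/ before /s/ (voiceless) → [x]
After rule 1: ewaɣdʒus#maroxsaf
Rule 2: no segment meets the rule's conditions; no change.

[ewaɣdʒus#maroxsaf]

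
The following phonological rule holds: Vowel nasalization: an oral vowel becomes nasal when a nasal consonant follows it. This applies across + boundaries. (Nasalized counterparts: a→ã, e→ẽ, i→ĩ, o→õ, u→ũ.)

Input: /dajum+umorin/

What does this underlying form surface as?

/u/ before nasal /m/ → [ũ]
/u/ before nasal /m/ → [ũ]
/i/ before nasal /n/ → [ĩ]

[dajũm+ũmorĩn]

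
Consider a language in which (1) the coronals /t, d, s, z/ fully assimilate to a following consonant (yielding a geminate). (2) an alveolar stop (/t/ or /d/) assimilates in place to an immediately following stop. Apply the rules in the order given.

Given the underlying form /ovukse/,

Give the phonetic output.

Rule 1: no segment meets the rule's conditions; no change.
After rule 1: ovukse
Rule 2: no segment meets the rule's conditions; no change.

[ovukse]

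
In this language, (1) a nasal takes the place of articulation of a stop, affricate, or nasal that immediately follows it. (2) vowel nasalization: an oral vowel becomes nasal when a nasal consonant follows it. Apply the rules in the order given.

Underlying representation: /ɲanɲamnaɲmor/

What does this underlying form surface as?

[ɲãɲɲãnnãmmor]

Rule 1: /n/ before /ɲ/ (palatal) → [ɲ]
Rule 1: /m/ before /n/ (alveolar) → [n]
Rule 1: /ɲ/ before /m/ (labial) → [m]
After rule 1: ɲaɲɲannammor
Rule 2: /a/ before nasal /ɲ/ → [ã]
Rule 2: /a/ before nasal /n/ → [ã]
Rule 2: /a/ before nasal /m/ → [ã]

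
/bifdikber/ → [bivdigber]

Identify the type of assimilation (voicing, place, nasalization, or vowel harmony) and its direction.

/f/→[v] /k/→[g].
Each target copies a feature from the following segment, so the direction is regressive.

voicing assimilation, regressive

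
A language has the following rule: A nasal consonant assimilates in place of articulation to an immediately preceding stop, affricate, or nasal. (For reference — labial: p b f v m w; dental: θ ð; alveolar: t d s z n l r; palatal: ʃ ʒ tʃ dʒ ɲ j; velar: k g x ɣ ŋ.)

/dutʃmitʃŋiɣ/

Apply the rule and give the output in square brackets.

[dutʃɲitʃɲiɣ]

/m/ after /tʃ/ (palatal) → [ɲ]
/ŋ/ after /tʃ/ (palatal) → [ɲ]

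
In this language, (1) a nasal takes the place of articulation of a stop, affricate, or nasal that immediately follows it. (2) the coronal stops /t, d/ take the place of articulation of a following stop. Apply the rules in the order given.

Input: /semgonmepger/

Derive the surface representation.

[seŋgommepger]

Rule 1: /m/ before /g/ (velar) → [ŋ]
Rule 1: /n/ before /m/ (labial) → [m]
After rule 1: seŋgommepger
Rule 2: no segment meets the rule's conditions; no change.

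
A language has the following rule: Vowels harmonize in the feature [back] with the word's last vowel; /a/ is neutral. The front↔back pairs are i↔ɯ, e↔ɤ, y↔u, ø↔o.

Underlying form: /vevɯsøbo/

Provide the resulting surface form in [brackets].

/e/ harmonizes with /o/ ([+back]) → [ɤ]
/ø/ harmonizes with /o/ ([+back]) → [o]

[vɤvɯsobo]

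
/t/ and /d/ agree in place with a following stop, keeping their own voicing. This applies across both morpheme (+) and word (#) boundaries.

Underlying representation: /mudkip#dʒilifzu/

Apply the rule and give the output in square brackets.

[mugkip#dʒilifzu]

/d/ before /k/ (velar) → [g]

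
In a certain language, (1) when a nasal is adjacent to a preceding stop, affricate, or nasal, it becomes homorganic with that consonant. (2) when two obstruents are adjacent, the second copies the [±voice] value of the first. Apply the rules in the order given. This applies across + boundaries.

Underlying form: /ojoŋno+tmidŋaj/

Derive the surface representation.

[ojoŋŋo+tnidnaj]

Rule 1: /n/ after /ŋ/ (velar) → [ŋ]
Rule 1: /m/ after /t/ (alveolar) → [n]
Rule 1: /ŋ/ after /d/ (alveolar) → [n]
After rule 1: ojoŋŋo+tnidnaj
Rule 2: no segment meets the rule's conditions; no change.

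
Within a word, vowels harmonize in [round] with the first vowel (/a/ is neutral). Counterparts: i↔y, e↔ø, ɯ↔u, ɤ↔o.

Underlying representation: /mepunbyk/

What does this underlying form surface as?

/u/ harmonizes with /e/ ([-round]) → [ɯ]
/y/ harmonizes with /e/ ([-round]) → [i]

[mepɯnbik]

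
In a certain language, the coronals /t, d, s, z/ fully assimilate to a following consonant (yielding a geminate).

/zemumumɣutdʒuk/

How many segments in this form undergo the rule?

/t/ before /dʒ/ → [dʒ] (total assimilation)
1 segment changes.

1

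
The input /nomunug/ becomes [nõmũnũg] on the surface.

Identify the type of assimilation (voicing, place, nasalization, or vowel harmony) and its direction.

/o/→[õ] /u/→[ũ] /u/→[ũ].
Each target copies a feature from the preceding segment, so the direction is progressive.

nasalization, progressive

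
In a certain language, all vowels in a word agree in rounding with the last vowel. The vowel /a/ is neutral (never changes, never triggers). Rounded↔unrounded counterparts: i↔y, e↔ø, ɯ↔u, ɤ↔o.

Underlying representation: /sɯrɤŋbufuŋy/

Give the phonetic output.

[suroŋbufuŋy]

/ɯ/ harmonizes with /y/ ([+round]) → [u]
/ɤ/ harmonizes with /y/ ([+round]) → [o]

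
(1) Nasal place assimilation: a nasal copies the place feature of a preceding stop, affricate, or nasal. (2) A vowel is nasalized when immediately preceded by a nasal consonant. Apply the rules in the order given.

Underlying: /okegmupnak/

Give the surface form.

[okegŋũpmãk]

Rule 1: /m/ after /g/ (velar) → [ŋ]
Rule 1: /n/ after /p/ (labial) → [m]
After rule 1: okegŋupmak
Rule 2: /u/ after nasal /ŋ/ → [ũ]
Rule 2: /a/ after nasal /m/ → [ã]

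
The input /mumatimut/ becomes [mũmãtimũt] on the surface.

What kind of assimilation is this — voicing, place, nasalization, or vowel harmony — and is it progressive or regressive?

nasalization, progressive

/u/→[ũ] /a/→[ã] /u/→[ũ].
Each target copies a feature from the preceding segment, so the direction is progressive.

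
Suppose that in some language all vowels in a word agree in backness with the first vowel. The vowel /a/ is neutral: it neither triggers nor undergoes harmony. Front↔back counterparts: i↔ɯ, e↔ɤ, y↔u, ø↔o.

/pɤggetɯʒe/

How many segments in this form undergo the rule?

/e/ harmonizes with /ɤ/ ([+back]) → [ɤ]
/e/ harmonizes with /ɤ/ ([+back]) → [ɤ]
2 segments change.

2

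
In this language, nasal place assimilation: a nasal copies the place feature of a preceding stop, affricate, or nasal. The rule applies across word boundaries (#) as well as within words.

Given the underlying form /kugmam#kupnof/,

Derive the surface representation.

/m/ after /g/ (velar) → [ŋ]
/n/ after /p/ (labial) → [m]

[kugŋam#kupmof]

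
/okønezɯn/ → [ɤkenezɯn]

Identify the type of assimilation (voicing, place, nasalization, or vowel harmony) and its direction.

/o/→[ɤ] /ø/→[e].
Vowels agree with the last vowel, so the harmony is regressive.

vowel harmony, regressive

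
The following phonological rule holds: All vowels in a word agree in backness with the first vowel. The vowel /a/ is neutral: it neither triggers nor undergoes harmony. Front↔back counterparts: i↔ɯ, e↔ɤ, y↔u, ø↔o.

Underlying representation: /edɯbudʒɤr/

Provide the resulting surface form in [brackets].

[edibydʒer]

/ɯ/ harmonizes with /e/ ([-back]) → [i]
/u/ harmonizes with /e/ ([-back]) → [y]
/ɤ/ harmonizes with /e/ ([-back]) → [e]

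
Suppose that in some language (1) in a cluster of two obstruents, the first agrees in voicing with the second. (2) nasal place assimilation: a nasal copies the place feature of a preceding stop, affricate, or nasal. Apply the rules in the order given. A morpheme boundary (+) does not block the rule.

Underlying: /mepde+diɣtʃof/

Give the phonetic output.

[mebde+dixtʃof]

Rule 1: /p/ before /d/ (voiced) → [b]
Rule 1: /ɣ/ before /tʃ/ (voiceless) → [x]
After rule 1: mebde+dixtʃof
Rule 2: no segment meets the rule's conditions; no change.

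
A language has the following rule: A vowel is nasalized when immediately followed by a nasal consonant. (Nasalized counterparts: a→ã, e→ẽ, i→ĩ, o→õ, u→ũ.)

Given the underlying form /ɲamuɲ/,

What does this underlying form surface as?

[ɲãmũɲ]

/a/ before nasal /m/ → [ã]
/u/ before nasal /ɲ/ → [ũ]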